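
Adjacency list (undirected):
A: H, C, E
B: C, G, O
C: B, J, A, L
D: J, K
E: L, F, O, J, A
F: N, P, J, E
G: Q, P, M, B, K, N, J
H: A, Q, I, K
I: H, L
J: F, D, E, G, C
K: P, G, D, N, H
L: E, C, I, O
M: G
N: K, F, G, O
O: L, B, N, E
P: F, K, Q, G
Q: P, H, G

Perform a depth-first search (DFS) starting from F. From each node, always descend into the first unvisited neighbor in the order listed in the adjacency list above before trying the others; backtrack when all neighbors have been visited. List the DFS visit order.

F → N → K → P → Q → H → A → C → B → G → M → J → D → E → L → I → O

Visit F
F → N
N → K
K → P
P → Q
Q → H
H → A
A → C
C → B
B → G
G → M
G → J
J → D
J → E
E → L
L → I
L → O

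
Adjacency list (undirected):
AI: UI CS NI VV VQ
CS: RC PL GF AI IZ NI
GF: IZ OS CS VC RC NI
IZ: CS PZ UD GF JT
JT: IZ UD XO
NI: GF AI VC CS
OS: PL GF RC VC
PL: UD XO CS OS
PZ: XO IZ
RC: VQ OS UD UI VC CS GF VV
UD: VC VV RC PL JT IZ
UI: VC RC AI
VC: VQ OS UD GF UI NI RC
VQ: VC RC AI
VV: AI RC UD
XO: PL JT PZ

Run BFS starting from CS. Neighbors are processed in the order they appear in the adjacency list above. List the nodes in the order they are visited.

CS, RC, PL, GF, AI, IZ, NI, VQ, OS, UD, UI, VC, VV, XO, PZ, JT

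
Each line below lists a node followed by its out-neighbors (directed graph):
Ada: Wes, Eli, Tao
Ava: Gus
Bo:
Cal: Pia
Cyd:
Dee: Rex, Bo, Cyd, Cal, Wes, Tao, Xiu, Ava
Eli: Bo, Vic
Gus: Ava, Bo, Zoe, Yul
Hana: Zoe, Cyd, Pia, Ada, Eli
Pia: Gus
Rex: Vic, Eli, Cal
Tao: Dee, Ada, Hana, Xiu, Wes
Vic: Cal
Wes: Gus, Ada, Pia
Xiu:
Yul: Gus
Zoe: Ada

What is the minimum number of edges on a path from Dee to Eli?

Level 0: Dee
Level 1: Ava, Bo, Cal, Cyd, Rex, Tao, Wes, Xiu
Level 2: Ada, Eli, Gus, Hana, Pia, Vic
Level 3: Yul, Zoe
Eli first appears at level 2.

2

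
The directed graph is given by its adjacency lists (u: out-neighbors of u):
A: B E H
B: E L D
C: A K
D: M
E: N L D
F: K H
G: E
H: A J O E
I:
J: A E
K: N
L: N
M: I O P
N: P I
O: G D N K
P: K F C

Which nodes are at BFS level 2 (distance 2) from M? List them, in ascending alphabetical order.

C, D, F, G, K, N

Level 0: M
Level 1: I, O, P
Level 2: C, D, F, G, K, N
Level 3: A, E, H
Level 4: B, J, L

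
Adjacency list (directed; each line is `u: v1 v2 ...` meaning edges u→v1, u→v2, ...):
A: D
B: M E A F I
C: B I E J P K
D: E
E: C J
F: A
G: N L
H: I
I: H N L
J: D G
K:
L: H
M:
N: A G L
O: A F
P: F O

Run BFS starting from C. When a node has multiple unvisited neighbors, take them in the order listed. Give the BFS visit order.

Visit C; enqueue B, I, E, J, P, K → queue [B, I, E, J, P, K]
Visit B; enqueue M, A, F → queue [I, E, J, P, K, M, A, F]
Visit I; enqueue H, N, L → queue [E, J, P, K, M, A, F, H, N, L]
Visit E → queue [J, P, K, M, A, F, H, N, L]
Visit J; enqueue D, G → queue [P, K, M, A, F, H, N, L, D, G]
Visit P; enqueue O → queue [K, M, A, F, H, N, L, D, G, O]
Visit K → queue [M, A, F, H, N, L, D, G, O]
Visit M → queue [A, F, H, N, L, D, G, O]
Visit A → queue [F, H, N, L, D, G, O]
Visit F → queue [H, N, L, D, G, O]
Visit H → queue [N, L, D, G, O]
Visit N → queue [L, D, G, O]
Visit L → queue [D, G, O]
Visit D → queue [G, O]
Visit G → queue [O]
Visit O → queue []

C, B, I, E, J, P, K, M, A, F, H, N, L, D, G, O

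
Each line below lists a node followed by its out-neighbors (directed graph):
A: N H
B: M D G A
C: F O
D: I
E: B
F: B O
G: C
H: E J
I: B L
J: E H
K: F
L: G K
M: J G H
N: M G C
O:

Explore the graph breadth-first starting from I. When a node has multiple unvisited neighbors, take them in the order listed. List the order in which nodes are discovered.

Visit I; enqueue B, L → queue [B, L]
Visit B; enqueue M, D, G, A → queue [L, M, D, G, A]
Visit L; enqueue K → queue [M, D, G, A, K]
Visit M; enqueue J, H → queue [D, G, A, K, J, H]
Visit D → queue [G, A, K, J, H]
Visit G; enqueue C → queue [A, K, J, H, C]
Visit A; enqueue N → queue [K, J, H, C, N]
Visit K; enqueue F → queue [J, H, C, N, F]
Visit J; enqueue E → queue [H, C, N, F, E]
Visit H → queue [C, N, F, E]
Visit C; enqueue O → queue [N, F, E, O]
Visit N → queue [F, E, O]
Visit F → queue [E, O]
Visit E → queue [O]
Visit O → queue []

I -> B -> L -> M -> D -> G -> A -> K -> J -> H -> C -> N -> F -> E -> O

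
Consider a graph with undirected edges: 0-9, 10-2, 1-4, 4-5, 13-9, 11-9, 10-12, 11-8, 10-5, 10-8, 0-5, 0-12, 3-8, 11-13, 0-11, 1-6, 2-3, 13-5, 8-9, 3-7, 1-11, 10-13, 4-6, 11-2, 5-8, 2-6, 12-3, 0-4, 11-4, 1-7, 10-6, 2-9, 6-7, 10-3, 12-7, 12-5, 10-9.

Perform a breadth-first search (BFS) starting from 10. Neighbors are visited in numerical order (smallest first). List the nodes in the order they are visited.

10 → 2 → 3 → 5 → 6 → 8 → 9 → 12 → 13 → 11 → 7 → 0 → 4 → 1

Visit 10; enqueue 2, 3, 5, 6, 8, 9, 12, 13 → queue [2, 3, 5, 6, 8, 9, 12, 13]
Visit 2; enqueue 11 → queue [3, 5, 6, 8, 9, 12, 13, 11]
Visit 3; enqueue 7 → queue [5, 6, 8, 9, 12, 13, 11, 7]
Visit 5; enqueue 0, 4 → queue [6, 8, 9, 12, 13, 11, 7, 0, 4]
Visit 6; enqueue 1 → queue [8, 9, 12, 13, 11, 7, 0, 4, 1]
Visit 8 → queue [9, 12, 13, 11, 7, 0, 4, 1]
Visit 9 → queue [12, 13, 11, 7, 0, 4, 1]
Visit 12 → queue [13, 11, 7, 0, 4, 1]
Visit 13 → queue [11, 7, 0, 4, 1]
Visit 11 → queue [7, 0, 4, 1]
Visit 7 → queue [0, 4, 1]
Visit 0 → queue [4, 1]
Visit 4 → queue [1]
Visit 1 → queue []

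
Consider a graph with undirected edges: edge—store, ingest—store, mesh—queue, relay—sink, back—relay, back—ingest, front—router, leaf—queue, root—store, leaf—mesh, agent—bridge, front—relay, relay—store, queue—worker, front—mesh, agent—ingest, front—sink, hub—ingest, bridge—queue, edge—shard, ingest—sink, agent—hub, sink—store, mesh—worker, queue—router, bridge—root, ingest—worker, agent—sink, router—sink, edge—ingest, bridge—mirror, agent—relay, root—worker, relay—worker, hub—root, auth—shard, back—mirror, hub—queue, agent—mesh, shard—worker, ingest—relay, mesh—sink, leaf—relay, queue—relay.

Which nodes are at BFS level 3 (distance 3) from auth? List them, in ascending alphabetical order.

Level 0: auth
Level 1: shard
Level 2: edge, worker
Level 3: ingest, mesh, queue, relay, root, store
Level 4: agent, back, bridge, front, hub, leaf, router, sink
Level 5: mirror

ingest, mesh, queue, relay, root, store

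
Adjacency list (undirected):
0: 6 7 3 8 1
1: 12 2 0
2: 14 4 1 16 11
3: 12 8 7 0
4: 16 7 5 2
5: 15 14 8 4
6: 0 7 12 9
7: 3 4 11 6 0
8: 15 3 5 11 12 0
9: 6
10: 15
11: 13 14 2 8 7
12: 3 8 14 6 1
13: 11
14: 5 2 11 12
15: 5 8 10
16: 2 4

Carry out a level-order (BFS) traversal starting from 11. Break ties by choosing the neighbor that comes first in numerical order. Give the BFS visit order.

Visit 11; enqueue 2, 7, 8, 13, 14 → queue [2, 7, 8, 13, 14]
Visit 2; enqueue 1, 4, 16 → queue [7, 8, 13, 14, 1, 4, 16]
Visit 7; enqueue 0, 3, 6 → queue [8, 13, 14, 1, 4, 16, 0, 3, 6]
Visit 8; enqueue 5, 12, 15 → queue [13, 14, 1, 4, 16, 0, 3, 6, 5, 12, 15]
Visit 13 → queue [14, 1, 4, 16, 0, 3, 6, 5, 12, 15]
Visit 14 → queue [1, 4, 16, 0, 3, 6, 5, 12, 15]
Visit 1 → queue [4, 16, 0, 3, 6, 5, 12, 15]
Visit 4 → queue [16, 0, 3, 6, 5, 12, 15]
Visit 16 → queue [0, 3, 6, 5, 12, 15]
Visit 0 → queue [3, 6, 5, 12, 15]
Visit 3 → queue [6, 5, 12, 15]
Visit 6; enqueue 9 → queue [5, 12, 15, 9]
Visit 5 → queue [12, 15, 9]
Visit 12 → queue [15, 9]
Visit 15; enqueue 10 → queue [9, 10]
Visit 9 → queue [10]
Visit 10 → queue []

11, 2, 7, 8, 13, 14, 1, 4, 16, 0, 3, 6, 5, 12, 15, 9, 10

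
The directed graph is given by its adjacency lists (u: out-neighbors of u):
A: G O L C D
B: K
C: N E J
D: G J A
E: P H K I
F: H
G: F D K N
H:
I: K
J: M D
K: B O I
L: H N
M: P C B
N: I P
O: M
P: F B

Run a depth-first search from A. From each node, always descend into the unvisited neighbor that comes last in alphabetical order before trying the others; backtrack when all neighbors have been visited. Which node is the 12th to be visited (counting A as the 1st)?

J

Visit A
A → O
O → M
M → P
P → F
F → H
P → B
B → K
K → I
M → C
C → N
C → J
J → D
D → G
C → E
A → L

Visit order: A, O, M, P, F, H, B, K, I, C, N, J, D, G, E, L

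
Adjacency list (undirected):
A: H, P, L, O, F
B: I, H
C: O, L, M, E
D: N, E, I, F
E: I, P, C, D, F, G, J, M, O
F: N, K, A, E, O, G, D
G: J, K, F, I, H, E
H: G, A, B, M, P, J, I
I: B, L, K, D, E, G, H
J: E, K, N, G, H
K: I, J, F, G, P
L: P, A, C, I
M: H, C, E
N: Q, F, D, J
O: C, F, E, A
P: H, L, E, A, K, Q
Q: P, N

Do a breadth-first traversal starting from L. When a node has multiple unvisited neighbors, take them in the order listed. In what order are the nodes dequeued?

Visit L; enqueue P, A, C, I → queue [P, A, C, I]
Visit P; enqueue H, E, K, Q → queue [A, C, I, H, E, K, Q]
Visit A; enqueue O, F → queue [C, I, H, E, K, Q, O, F]
Visit C; enqueue M → queue [I, H, E, K, Q, O, F, M]
Visit I; enqueue B, D, G → queue [H, E, K, Q, O, F, M, B, D, G]
Visit H; enqueue J → queue [E, K, Q, O, F, M, B, D, G, J]
Visit E → queue [K, Q, O, F, M, B, D, G, J]
Visit K → queue [Q, O, F, M, B, D, G, J]
Visit Q; enqueue N → queue [O, F, M, B, D, G, J, N]
Visit O → queue [F, M, B, D, G, J, N]
Visit F → queue [M, B, D, G, J, N]
Visit M → queue [B, D, G, J, N]
Visit B → queue [D, G, J, N]
Visit D → queue [G, J, N]
Visit G → queue [J, N]
Visit J → queue [N]
Visit N → queue []

L, P, A, C, I, H, E, K, Q, O, F, M, B, D, G, J, N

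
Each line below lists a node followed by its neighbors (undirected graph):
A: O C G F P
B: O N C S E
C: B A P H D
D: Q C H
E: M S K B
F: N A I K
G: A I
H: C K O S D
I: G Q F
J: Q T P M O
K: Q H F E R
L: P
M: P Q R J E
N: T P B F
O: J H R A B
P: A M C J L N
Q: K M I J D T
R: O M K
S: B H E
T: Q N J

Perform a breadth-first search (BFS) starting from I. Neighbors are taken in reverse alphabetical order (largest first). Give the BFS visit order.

Visit I; enqueue Q, G, F → queue [Q, G, F]
Visit Q; enqueue T, M, K, J, D → queue [G, F, T, M, K, J, D]
Visit G; enqueue A → queue [F, T, M, K, J, D, A]
Visit F; enqueue N → queue [T, M, K, J, D, A, N]
Visit T → queue [M, K, J, D, A, N]
Visit M; enqueue R, P, E → queue [K, J, D, A, N, R, P, E]
Visit K; enqueue H → queue [J, D, A, N, R, P, E, H]
Visit J; enqueue O → queue [D, A, N, R, P, E, H, O]
Visit D; enqueue C → queue [A, N, R, P, E, H, O, C]
Visit A → queue [N, R, P, E, H, O, C]
Visit N; enqueue B → queue [R, P, E, H, O, C, B]
Visit R → queue [P, E, H, O, C, B]
Visit P; enqueue L → queue [E, H, O, C, B, L]
Visit E; enqueue S → queue [H, O, C, B, L, S]
Visit H → queue [O, C, B, L, S]
Visit O → queue [C, B, L, S]
Visit C → queue [B, L, S]
Visit B → queue [L, S]
Visit L → queue [S]
Visit S → queue []

I → Q → G → F → T → M → K → J → D → A → N → R → P → E → H → O → C → B → L → S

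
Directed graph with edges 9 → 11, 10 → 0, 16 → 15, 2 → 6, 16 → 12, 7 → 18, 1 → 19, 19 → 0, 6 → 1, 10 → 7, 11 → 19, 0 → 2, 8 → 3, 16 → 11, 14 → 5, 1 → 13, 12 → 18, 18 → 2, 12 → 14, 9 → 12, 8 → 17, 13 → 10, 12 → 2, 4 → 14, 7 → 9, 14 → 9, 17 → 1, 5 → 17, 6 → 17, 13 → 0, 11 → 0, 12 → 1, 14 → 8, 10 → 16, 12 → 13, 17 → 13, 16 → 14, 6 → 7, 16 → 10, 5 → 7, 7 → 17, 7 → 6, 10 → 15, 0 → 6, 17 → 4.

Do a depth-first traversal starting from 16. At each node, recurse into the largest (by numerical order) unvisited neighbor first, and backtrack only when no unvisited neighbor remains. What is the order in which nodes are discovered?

16 15 14 9 12 18 2 6 17 13 10 7 0 4 1 19 11 8 3 5

Visit 16
16 → 15
16 → 14
14 → 9
9 → 12
12 → 18
18 → 2
2 → 6
6 → 17
17 → 13
13 → 10
10 → 7
10 → 0
17 → 4
17 → 1
1 → 19
9 → 11
14 → 8
8 → 3
14 → 5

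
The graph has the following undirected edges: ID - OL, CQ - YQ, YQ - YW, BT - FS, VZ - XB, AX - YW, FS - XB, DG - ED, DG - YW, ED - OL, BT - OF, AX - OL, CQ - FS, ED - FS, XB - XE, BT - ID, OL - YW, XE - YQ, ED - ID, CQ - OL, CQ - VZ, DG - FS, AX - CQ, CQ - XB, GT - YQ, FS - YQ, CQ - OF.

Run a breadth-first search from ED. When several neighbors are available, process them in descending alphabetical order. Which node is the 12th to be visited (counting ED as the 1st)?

Visit ED; enqueue OL, ID, FS, DG → queue [OL, ID, FS, DG]
Visit OL; enqueue YW, CQ, AX → queue [ID, FS, DG, YW, CQ, AX]
Visit ID; enqueue BT → queue [FS, DG, YW, CQ, AX, BT]
Visit FS; enqueue YQ, XB → queue [DG, YW, CQ, AX, BT, YQ, XB]
Visit DG → queue [YW, CQ, AX, BT, YQ, XB]
Visit YW → queue [CQ, AX, BT, YQ, XB]
Visit CQ; enqueue VZ, OF → queue [AX, BT, YQ, XB, VZ, OF]
Visit AX → queue [BT, YQ, XB, VZ, OF]
Visit BT → queue [YQ, XB, VZ, OF]
Visit YQ; enqueue XE, GT → queue [XB, VZ, OF, XE, GT]
Visit XB → queue [VZ, OF, XE, GT]
Visit VZ → queue [OF, XE, GT]
Visit OF → queue [XE, GT]
Visit XE → queue [GT]
Visit GT → queue []

Visit order: ED, OL, ID, FS, DG, YW, CQ, AX, BT, YQ, XB, VZ, OF, XE, GT

VZ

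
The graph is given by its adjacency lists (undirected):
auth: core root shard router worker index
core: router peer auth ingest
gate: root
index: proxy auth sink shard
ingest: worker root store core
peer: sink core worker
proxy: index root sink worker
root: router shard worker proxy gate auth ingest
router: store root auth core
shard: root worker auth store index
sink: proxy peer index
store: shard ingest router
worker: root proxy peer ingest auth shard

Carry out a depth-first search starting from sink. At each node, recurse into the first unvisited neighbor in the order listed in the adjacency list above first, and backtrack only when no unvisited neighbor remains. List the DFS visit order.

sink proxy index auth core router store shard root worker peer ingest gate

Visit sink
sink → proxy
proxy → index
index → auth
auth → core
core → router
router → store
store → shard
shard → root
root → worker
worker → peer
worker → ingest
root → gate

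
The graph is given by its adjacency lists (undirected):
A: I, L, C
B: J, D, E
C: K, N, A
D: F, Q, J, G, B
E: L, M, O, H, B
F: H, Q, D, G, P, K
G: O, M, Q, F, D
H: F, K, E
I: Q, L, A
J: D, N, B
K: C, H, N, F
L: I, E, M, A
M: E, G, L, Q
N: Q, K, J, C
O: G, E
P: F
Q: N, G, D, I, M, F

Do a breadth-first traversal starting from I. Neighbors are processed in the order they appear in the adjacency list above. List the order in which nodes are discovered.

Visit I; enqueue Q, L, A → queue [Q, L, A]
Visit Q; enqueue N, G, D, M, F → queue [L, A, N, G, D, M, F]
Visit L; enqueue E → queue [A, N, G, D, M, F, E]
Visit A; enqueue C → queue [N, G, D, M, F, E, C]
Visit N; enqueue K, J → queue [G, D, M, F, E, C, K, J]
Visit G; enqueue O → queue [D, M, F, E, C, K, J, O]
Visit D; enqueue B → queue [M, F, E, C, K, J, O, B]
Visit M → queue [F, E, C, K, J, O, B]
Visit F; enqueue H, P → queue [E, C, K, J, O, B, H, P]
Visit E → queue [C, K, J, O, B, H, P]
Visit C → queue [K, J, O, B, H, P]
Visit K → queue [J, O, B, H, P]
Visit J → queue [O, B, H, P]
Visit O → queue [B, H, P]
Visit B → queue [H, P]
Visit H → queue [P]
Visit P → queue []

I -> Q -> L -> A -> N -> G -> D -> M -> F -> E -> C -> K -> J -> O -> B -> H -> P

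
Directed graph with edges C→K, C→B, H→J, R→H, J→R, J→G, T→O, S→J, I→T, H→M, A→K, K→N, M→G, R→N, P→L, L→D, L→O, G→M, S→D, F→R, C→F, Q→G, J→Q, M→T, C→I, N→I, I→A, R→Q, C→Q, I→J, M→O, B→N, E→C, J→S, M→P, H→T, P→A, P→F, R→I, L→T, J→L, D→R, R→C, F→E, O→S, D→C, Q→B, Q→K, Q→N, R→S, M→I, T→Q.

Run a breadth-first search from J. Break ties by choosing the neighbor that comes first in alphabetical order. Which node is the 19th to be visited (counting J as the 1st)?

Visit J; enqueue G, L, Q, R, S → queue [G, L, Q, R, S]
Visit G; enqueue M → queue [L, Q, R, S, M]
Visit L; enqueue D, O, T → queue [Q, R, S, M, D, O, T]
Visit Q; enqueue B, K, N → queue [R, S, M, D, O, T, B, K, N]
Visit R; enqueue C, H, I → queue [S, M, D, O, T, B, K, N, C, H, I]
Visit S → queue [M, D, O, T, B, K, N, C, H, I]
Visit M; enqueue P → queue [D, O, T, B, K, N, C, H, I, P]
Visit D → queue [O, T, B, K, N, C, H, I, P]
Visit O → queue [T, B, K, N, C, H, I, P]
Visit T → queue [B, K, N, C, H, I, P]
Visit B → queue [K, N, C, H, I, P]
Visit K → queue [N, C, H, I, P]
Visit N → queue [C, H, I, P]
Visit C; enqueue F → queue [H, I, P, F]
Visit H → queue [I, P, F]
Visit I; enqueue A → queue [P, F, A]
Visit P → queue [F, A]
Visit F; enqueue E → queue [A, E]
Visit A → queue [E]
Visit E → queue []

Visit order: J, G, L, Q, R, S, M, D, O, T, B, K, N, C, H, I, P, F, A, E

A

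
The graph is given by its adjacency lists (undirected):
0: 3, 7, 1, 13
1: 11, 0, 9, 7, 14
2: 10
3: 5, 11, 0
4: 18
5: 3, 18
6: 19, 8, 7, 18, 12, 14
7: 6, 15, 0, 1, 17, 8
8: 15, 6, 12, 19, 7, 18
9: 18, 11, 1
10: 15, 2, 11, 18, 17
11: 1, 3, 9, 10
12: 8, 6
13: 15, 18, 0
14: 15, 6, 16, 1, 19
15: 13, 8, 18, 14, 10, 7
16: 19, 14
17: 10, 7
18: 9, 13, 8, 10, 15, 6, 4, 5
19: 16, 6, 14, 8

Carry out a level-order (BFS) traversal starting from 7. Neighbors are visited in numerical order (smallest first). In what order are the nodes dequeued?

7 → 0 → 1 → 6 → 8 → 15 → 17 → 3 → 13 → 9 → 11 → 14 → 12 → 18 → 19 → 10 → 5 → 16 → 4 → 2

Visit 7; enqueue 0, 1, 6, 8, 15, 17 → queue [0, 1, 6, 8, 15, 17]
Visit 0; enqueue 3, 13 → queue [1, 6, 8, 15, 17, 3, 13]
Visit 1; enqueue 9, 11, 14 → queue [6, 8, 15, 17, 3, 13, 9, 11, 14]
Visit 6; enqueue 12, 18, 19 → queue [8, 15, 17, 3, 13, 9, 11, 14, 12, 18, 19]
Visit 8 → queue [15, 17, 3, 13, 9, 11, 14, 12, 18, 19]
Visit 15; enqueue 10 → queue [17, 3, 13, 9, 11, 14, 12, 18, 19, 10]
Visit 17 → queue [3, 13, 9, 11, 14, 12, 18, 19, 10]
Visit 3; enqueue 5 → queue [13, 9, 11, 14, 12, 18, 19, 10, 5]
Visit 13 → queue [9, 11, 14, 12, 18, 19, 10, 5]
Visit 9 → queue [11, 14, 12, 18, 19, 10, 5]
Visit 11 → queue [14, 12, 18, 19, 10, 5]
Visit 14; enqueue 16 → queue [12, 18, 19, 10, 5, 16]
Visit 12 → queue [18, 19, 10, 5, 16]
Visit 18; enqueue 4 → queue [19, 10, 5, 16, 4]
Visit 19 → queue [10, 5, 16, 4]
Visit 10; enqueue 2 → queue [5, 16, 4, 2]
Visit 5 → queue [16, 4, 2]
Visit 16 → queue [4, 2]
Visit 4 → queue [2]
Visit 2 → queue []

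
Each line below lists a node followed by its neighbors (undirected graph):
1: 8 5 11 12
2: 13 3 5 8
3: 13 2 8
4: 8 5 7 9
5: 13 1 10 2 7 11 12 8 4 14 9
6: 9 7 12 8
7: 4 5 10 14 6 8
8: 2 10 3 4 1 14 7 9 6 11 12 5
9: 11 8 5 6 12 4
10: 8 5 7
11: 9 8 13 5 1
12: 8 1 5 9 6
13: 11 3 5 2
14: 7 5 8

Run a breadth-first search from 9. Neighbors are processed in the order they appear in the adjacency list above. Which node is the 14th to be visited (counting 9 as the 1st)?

7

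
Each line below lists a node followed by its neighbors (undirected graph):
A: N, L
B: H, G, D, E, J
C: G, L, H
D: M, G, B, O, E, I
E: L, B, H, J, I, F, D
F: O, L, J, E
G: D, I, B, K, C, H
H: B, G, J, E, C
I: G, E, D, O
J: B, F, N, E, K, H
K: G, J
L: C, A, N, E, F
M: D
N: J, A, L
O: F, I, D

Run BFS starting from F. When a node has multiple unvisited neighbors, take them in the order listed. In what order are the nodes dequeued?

Visit F; enqueue O, L, J, E → queue [O, L, J, E]
Visit O; enqueue I, D → queue [L, J, E, I, D]
Visit L; enqueue C, A, N → queue [J, E, I, D, C, A, N]
Visit J; enqueue B, K, H → queue [E, I, D, C, A, N, B, K, H]
Visit E → queue [I, D, C, A, N, B, K, H]
Visit I; enqueue G → queue [D, C, A, N, B, K, H, G]
Visit D; enqueue M → queue [C, A, N, B, K, H, G, M]
Visit C → queue [A, N, B, K, H, G, M]
Visit A → queue [N, B, K, H, G, M]
Visit N → queue [B, K, H, G, M]
Visit B → queue [K, H, G, M]
Visit K → queue [H, G, M]
Visit H → queue [G, M]
Visit G → queue [M]
Visit M → queue []

F, O, L, J, E, I, D, C, A, N, B, K, H, G, M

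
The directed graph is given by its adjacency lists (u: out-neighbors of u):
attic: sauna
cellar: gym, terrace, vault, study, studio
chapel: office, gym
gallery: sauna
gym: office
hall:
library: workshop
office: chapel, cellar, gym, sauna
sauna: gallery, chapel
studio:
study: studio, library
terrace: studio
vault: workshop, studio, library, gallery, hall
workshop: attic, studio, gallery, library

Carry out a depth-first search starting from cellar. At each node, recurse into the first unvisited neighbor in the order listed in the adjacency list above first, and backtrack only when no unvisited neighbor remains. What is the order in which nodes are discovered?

cellar -> gym -> office -> chapel -> sauna -> gallery -> terrace -> studio -> vault -> workshop -> attic -> library -> hall -> study

Visit cellar
cellar → gym
gym → office
office → chapel
office → sauna
sauna → gallery
cellar → terrace
terrace → studio
cellar → vault
vault → workshop
workshop → attic
workshop → library
vault → hall
cellar → study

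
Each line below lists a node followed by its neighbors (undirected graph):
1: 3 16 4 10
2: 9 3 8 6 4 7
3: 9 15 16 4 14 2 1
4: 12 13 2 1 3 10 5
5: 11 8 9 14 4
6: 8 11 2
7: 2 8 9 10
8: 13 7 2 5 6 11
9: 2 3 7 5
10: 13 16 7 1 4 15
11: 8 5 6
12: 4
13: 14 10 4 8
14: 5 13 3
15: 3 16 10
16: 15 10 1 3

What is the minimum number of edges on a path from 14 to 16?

2

Level 0: 14
Level 1: 3, 5, 13
Level 2: 1, 2, 4, 8, 9, 10, 11, 15, 16
Level 3: 6, 7, 12
16 first appears at level 2.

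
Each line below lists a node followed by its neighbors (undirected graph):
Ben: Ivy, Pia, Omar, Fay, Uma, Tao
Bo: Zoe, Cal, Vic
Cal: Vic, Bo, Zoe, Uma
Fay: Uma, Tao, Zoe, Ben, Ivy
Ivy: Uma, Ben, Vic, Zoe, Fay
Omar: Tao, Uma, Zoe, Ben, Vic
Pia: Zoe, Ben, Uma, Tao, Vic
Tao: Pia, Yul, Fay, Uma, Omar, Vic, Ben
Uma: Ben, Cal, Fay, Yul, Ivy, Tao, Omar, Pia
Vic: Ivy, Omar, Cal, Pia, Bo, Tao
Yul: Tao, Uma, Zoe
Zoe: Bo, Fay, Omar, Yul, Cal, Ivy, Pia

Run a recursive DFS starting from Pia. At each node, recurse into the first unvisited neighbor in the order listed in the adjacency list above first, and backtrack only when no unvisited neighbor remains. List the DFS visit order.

Visit Pia
Pia → Zoe
Zoe → Bo
Bo → Cal
Cal → Vic
Vic → Ivy
Ivy → Uma
Uma → Ben
Ben → Omar
Omar → Tao
Tao → Yul
Tao → Fay

Pia Zoe Bo Cal Vic Ivy Uma Ben Omar Tao Yul Fay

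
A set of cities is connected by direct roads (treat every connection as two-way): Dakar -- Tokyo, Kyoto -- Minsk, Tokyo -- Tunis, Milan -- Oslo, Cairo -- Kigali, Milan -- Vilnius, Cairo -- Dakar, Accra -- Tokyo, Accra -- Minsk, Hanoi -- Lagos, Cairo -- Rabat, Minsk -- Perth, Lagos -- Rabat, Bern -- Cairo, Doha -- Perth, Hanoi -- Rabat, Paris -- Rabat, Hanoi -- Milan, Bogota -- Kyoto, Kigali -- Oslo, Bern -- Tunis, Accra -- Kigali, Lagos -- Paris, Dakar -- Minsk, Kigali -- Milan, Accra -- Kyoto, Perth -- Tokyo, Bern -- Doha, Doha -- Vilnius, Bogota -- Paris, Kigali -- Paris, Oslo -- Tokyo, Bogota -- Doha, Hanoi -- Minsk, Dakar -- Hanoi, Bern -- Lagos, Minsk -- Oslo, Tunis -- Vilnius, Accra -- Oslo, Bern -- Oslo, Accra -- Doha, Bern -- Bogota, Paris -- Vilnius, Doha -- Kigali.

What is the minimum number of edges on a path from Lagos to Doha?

Level 0: Lagos
Level 1: Bern, Hanoi, Paris, Rabat
Level 2: Bogota, Cairo, Dakar, Doha, Kigali, Milan, Minsk, Oslo, Tunis, Vilnius
Level 3: Accra, Kyoto, Perth, Tokyo
Doha first appears at level 2.

2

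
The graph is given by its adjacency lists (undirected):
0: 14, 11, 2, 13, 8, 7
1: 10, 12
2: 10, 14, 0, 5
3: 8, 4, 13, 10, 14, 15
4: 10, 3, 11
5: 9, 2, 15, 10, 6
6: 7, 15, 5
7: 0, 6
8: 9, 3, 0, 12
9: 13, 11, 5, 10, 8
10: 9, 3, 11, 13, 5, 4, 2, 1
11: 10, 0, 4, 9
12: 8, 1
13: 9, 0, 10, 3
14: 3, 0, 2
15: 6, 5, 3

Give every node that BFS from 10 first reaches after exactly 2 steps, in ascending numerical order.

Level 0: 10
Level 1: 1, 2, 3, 4, 5, 9, 11, 13
Level 2: 0, 6, 8, 12, 14, 15
Level 3: 7

0, 6, 8, 12, 14, 15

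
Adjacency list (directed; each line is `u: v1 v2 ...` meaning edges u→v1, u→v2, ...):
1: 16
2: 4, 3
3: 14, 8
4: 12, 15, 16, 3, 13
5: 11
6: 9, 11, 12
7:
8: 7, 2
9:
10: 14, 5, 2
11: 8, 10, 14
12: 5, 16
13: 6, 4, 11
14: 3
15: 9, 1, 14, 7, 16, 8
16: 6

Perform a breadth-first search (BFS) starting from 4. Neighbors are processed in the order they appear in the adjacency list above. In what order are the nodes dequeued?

4, 12, 15, 16, 3, 13, 5, 9, 1, 14, 7, 8, 6, 11, 2, 10

Visit 4; enqueue 12, 15, 16, 3, 13 → queue [12, 15, 16, 3, 13]
Visit 12; enqueue 5 → queue [15, 16, 3, 13, 5]
Visit 15; enqueue 9, 1, 14, 7, 8 → queue [16, 3, 13, 5, 9, 1, 14, 7, 8]
Visit 16; enqueue 6 → queue [3, 13, 5, 9, 1, 14, 7, 8, 6]
Visit 3 → queue [13, 5, 9, 1, 14, 7, 8, 6]
Visit 13; enqueue 11 → queue [5, 9, 1, 14, 7, 8, 6, 11]
Visit 5 → queue [9, 1, 14, 7, 8, 6, 11]
Visit 9 → queue [1, 14, 7, 8, 6, 11]
Visit 1 → queue [14, 7, 8, 6, 11]
Visit 14 → queue [7, 8, 6, 11]
Visit 7 → queue [8, 6, 11]
Visit 8; enqueue 2 → queue [6, 11, 2]
Visit 6 → queue [11, 2]
Visit 11; enqueue 10 → queue [2, 10]
Visit 2 → queue [10]
Visit 10 → queue []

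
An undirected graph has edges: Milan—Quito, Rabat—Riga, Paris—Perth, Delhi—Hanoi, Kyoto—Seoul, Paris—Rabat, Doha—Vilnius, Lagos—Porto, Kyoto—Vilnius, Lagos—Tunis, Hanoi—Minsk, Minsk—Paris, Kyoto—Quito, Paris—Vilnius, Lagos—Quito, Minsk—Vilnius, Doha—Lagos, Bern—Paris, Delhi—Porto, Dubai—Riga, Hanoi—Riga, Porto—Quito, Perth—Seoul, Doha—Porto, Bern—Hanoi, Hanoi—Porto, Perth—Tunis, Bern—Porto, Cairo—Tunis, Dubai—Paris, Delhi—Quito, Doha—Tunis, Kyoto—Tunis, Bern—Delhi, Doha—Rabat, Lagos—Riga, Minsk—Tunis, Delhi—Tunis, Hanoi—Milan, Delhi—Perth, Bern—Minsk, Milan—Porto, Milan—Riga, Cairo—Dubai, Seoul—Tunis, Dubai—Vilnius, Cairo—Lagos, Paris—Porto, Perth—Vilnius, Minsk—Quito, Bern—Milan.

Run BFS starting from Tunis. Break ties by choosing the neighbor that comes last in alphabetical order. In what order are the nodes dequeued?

Tunis Seoul Perth Minsk Lagos Kyoto Doha Delhi Cairo Vilnius Paris Quito Hanoi Bern Riga Porto Rabat Dubai Milan

Visit Tunis; enqueue Seoul, Perth, Minsk, Lagos, Kyoto, Doha, Delhi, Cairo → queue [Seoul, Perth, Minsk, Lagos, Kyoto, Doha, Delhi, Cairo]
Visit Seoul → queue [Perth, Minsk, Lagos, Kyoto, Doha, Delhi, Cairo]
Visit Perth; enqueue Vilnius, Paris → queue [Minsk, Lagos, Kyoto, Doha, Delhi, Cairo, Vilnius, Paris]
Visit Minsk; enqueue Quito, Hanoi, Bern → queue [Lagos, Kyoto, Doha, Delhi, Cairo, Vilnius, Paris, Quito, Hanoi, Bern]
Visit Lagos; enqueue Riga, Porto → queue [Kyoto, Doha, Delhi, Cairo, Vilnius, Paris, Quito, Hanoi, Bern, Riga, Porto]
Visit Kyoto → queue [Doha, Delhi, Cairo, Vilnius, Paris, Quito, Hanoi, Bern, Riga, Porto]
Visit Doha; enqueue Rabat → queue [Delhi, Cairo, Vilnius, Paris, Quito, Hanoi, Bern, Riga, Porto, Rabat]
Visit Delhi → queue [Cairo, Vilnius, Paris, Quito, Hanoi, Bern, Riga, Porto, Rabat]
Visit Cairo; enqueue Dubai → queue [Vilnius, Paris, Quito, Hanoi, Bern, Riga, Porto, Rabat, Dubai]
Visit Vilnius → queue [Paris, Quito, Hanoi, Bern, Riga, Porto, Rabat, Dubai]
Visit Paris → queue [Quito, Hanoi, Bern, Riga, Porto, Rabat, Dubai]
Visit Quito; enqueue Milan → queue [Hanoi, Bern, Riga, Porto, Rabat, Dubai, Milan]
Visit Hanoi → queue [Bern, Riga, Porto, Rabat, Dubai, Milan]
Visit Bern → queue [Riga, Porto, Rabat, Dubai, Milan]
Visit Riga → queue [Porto, Rabat, Dubai, Milan]
Visit Porto → queue [Rabat, Dubai, Milan]
Visit Rabat → queue [Dubai, Milan]
Visit Dubai → queue [Milan]
Visit Milan → queue []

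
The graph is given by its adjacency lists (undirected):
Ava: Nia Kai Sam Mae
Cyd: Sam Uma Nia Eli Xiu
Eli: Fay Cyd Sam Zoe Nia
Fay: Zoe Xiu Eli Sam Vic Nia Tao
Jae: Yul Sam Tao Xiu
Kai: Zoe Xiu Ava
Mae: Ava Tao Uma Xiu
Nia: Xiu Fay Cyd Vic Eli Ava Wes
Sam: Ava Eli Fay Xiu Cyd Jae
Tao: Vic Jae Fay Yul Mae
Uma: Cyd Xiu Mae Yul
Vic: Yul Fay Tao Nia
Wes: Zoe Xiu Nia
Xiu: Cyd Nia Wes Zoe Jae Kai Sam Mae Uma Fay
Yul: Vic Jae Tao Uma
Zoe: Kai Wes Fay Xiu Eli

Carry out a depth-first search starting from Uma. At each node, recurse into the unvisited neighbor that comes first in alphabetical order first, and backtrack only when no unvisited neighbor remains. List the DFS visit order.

Visit Uma
Uma → Cyd
Cyd → Eli
Eli → Fay
Fay → Nia
Nia → Ava
Ava → Kai
Kai → Xiu
Xiu → Jae
Jae → Sam
Jae → Tao
Tao → Mae
Tao → Vic
Vic → Yul
Xiu → Wes
Wes → Zoe

Uma → Cyd → Eli → Fay → Nia → Ava → Kai → Xiu → Jae → Sam → Tao → Mae → Vic → Yul → Wes → Zoe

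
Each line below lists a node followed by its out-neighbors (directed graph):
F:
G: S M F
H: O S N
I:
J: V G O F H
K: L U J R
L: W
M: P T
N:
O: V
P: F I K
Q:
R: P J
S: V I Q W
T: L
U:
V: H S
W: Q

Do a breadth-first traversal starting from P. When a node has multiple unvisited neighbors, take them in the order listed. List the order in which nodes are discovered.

Visit P; enqueue F, I, K → queue [F, I, K]
Visit F → queue [I, K]
Visit I → queue [K]
Visit K; enqueue L, U, J, R → queue [L, U, J, R]
Visit L; enqueue W → queue [U, J, R, W]
Visit U → queue [J, R, W]
Visit J; enqueue V, G, O, H → queue [R, W, V, G, O, H]
Visit R → queue [W, V, G, O, H]
Visit W; enqueue Q → queue [V, G, O, H, Q]
Visit V; enqueue S → queue [G, O, H, Q, S]
Visit G; enqueue M → queue [O, H, Q, S, M]
Visit O → queue [H, Q, S, M]
Visit H; enqueue N → queue [Q, S, M, N]
Visit Q → queue [S, M, N]
Visit S → queue [M, N]
Visit M; enqueue T → queue [N, T]
Visit N → queue [T]
Visit T → queue []

P F I K L U J R W V G O H Q S M N T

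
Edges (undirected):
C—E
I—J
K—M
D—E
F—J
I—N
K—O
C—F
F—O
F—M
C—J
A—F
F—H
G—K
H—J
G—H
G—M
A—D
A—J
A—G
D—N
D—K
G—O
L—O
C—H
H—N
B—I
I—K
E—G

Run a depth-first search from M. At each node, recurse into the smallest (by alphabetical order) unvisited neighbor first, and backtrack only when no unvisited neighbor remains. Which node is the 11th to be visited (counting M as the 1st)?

B

Visit M
M → F
F → A
A → D
D → E
E → C
C → H
H → G
G → K
K → I
I → B
I → J
I → N
K → O
O → L

Visit order: M, F, A, D, E, C, H, G, K, I, B, J, N, O, L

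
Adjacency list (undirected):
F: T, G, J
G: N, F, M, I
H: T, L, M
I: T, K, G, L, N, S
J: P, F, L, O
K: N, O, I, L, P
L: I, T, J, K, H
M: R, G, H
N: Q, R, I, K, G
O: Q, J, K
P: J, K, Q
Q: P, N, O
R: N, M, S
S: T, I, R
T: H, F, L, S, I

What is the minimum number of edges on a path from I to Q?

Level 0: I
Level 1: G, K, L, N, S, T
Level 2: F, H, J, M, O, P, Q, R
Q first appears at level 2.

2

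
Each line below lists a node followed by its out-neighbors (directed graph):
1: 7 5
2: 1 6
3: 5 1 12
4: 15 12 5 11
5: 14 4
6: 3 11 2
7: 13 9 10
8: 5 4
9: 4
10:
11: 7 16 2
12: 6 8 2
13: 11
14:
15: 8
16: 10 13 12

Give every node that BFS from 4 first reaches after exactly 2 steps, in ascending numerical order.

2, 6, 7, 8, 14, 16

Level 0: 4
Level 1: 5, 11, 12, 15
Level 2: 2, 6, 7, 8, 14, 16
Level 3: 1, 3, 9, 10, 13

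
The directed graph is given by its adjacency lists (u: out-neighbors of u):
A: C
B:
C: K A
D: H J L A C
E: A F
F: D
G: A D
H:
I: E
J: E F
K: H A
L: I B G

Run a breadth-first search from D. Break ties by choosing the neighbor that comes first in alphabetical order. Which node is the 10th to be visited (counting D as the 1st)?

B

Visit D; enqueue A, C, H, J, L → queue [A, C, H, J, L]
Visit A → queue [C, H, J, L]
Visit C; enqueue K → queue [H, J, L, K]
Visit H → queue [J, L, K]
Visit J; enqueue E, F → queue [L, K, E, F]
Visit L; enqueue B, G, I → queue [K, E, F, B, G, I]
Visit K → queue [E, F, B, G, I]
Visit E → queue [F, B, G, I]
Visit F → queue [B, G, I]
Visit B → queue [G, I]
Visit G → queue [I]
Visit I → queue []

Visit order: D, A, C, H, J, L, K, E, F, B, G, I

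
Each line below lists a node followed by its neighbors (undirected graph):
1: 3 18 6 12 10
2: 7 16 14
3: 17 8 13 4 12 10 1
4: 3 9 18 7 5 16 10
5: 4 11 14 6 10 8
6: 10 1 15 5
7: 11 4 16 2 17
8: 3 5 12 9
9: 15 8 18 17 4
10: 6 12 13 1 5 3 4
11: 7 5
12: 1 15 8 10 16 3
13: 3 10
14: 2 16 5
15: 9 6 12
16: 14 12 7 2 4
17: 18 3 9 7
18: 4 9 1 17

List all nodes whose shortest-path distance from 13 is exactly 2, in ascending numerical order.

1, 4, 5, 6, 8, 12, 17

Level 0: 13
Level 1: 3, 10
Level 2: 1, 4, 5, 6, 8, 12, 17
Level 3: 7, 9, 11, 14, 15, 16, 18
Level 4: 2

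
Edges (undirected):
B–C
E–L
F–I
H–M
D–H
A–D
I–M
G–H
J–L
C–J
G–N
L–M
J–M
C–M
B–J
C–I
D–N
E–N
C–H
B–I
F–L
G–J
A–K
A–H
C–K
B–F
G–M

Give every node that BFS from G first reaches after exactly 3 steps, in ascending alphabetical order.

F, K

Level 0: G
Level 1: H, J, M, N
Level 2: A, B, C, D, E, I, L
Level 3: F, K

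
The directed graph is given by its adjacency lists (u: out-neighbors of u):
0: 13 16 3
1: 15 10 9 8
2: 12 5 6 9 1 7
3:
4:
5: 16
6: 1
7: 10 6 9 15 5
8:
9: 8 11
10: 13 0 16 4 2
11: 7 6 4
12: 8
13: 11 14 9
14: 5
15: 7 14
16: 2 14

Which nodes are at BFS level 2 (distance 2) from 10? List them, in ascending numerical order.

1, 3, 5, 6, 7, 9, 11, 12, 14

Level 0: 10
Level 1: 0, 2, 4, 13, 16
Level 2: 1, 3, 5, 6, 7, 9, 11, 12, 14
Level 3: 8, 15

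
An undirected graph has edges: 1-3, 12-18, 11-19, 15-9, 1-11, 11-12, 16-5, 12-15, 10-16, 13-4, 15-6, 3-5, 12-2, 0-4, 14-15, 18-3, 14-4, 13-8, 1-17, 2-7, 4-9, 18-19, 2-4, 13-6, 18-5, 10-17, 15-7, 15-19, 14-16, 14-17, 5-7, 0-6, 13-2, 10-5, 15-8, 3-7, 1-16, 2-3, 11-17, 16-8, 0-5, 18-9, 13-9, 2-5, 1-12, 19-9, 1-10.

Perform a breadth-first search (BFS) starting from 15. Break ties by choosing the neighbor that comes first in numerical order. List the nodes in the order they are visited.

15 6 7 8 9 12 14 19 0 13 2 3 5 16 4 18 1 11 17 10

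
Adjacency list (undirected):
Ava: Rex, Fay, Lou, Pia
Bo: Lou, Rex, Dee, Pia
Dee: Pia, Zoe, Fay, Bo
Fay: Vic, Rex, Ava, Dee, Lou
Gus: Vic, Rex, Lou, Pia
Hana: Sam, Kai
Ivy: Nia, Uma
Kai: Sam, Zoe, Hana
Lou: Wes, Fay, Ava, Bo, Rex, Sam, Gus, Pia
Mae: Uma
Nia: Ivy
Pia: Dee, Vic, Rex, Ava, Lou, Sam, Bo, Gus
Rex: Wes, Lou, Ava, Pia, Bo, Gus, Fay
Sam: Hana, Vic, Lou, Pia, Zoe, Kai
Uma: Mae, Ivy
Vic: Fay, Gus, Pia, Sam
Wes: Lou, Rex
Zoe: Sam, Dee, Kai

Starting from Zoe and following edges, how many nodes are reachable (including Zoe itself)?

14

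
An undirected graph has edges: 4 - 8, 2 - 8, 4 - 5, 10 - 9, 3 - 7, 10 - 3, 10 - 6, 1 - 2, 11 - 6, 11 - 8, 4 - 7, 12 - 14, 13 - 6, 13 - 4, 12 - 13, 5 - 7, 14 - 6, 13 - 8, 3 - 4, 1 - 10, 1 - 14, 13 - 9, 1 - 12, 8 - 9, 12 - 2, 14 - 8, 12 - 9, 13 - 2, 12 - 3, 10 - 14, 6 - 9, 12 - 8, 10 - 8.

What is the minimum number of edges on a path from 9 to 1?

2

Level 0: 9
Level 1: 6, 8, 10, 12, 13
Level 2: 1, 2, 3, 4, 11, 14
Level 3: 5, 7
1 first appears at level 2.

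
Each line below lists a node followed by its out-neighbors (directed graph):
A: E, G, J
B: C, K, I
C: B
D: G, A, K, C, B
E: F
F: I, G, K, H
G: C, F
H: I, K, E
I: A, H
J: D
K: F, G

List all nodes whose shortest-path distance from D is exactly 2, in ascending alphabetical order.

E, F, I, J

Level 0: D
Level 1: A, B, C, G, K
Level 2: E, F, I, J
Level 3: H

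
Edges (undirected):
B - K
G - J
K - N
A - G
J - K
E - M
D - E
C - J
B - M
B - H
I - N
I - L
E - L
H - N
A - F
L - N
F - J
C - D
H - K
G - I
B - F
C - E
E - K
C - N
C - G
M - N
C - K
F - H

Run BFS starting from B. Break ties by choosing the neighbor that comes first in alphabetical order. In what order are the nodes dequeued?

B -> F -> H -> K -> M -> A -> J -> N -> C -> E -> G -> I -> L -> D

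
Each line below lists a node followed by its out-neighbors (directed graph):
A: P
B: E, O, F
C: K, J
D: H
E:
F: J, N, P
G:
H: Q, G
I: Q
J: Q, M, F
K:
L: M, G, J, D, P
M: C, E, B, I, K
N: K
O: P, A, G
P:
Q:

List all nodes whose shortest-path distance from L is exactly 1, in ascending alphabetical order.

Level 0: L
Level 1: D, G, J, M, P
Level 2: B, C, E, F, H, I, K, Q
Level 3: N, O
Level 4: A

D, G, J, M, P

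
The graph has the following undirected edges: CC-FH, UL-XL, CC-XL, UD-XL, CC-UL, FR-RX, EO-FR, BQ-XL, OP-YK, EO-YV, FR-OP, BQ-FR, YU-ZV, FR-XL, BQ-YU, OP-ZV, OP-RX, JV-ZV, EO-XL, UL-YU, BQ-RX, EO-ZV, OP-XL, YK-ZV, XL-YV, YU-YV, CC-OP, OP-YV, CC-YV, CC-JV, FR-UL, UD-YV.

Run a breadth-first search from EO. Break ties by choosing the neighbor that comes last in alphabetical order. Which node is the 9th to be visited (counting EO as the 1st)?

JV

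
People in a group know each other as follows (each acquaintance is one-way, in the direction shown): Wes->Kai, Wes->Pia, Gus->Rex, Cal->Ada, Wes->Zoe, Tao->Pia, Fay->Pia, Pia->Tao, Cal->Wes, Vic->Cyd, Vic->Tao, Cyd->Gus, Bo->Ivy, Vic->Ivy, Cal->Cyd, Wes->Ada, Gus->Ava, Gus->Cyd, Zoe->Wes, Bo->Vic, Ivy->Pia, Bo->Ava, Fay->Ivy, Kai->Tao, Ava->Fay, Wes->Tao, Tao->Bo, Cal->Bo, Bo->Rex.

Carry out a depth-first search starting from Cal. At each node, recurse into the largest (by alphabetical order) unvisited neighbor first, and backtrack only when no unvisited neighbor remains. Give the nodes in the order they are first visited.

Cal, Wes, Zoe, Tao, Pia, Bo, Vic, Ivy, Cyd, Gus, Rex, Ava, Fay, Kai, Ada

Visit Cal
Cal → Wes
Wes → Zoe
Wes → Tao
Tao → Pia
Tao → Bo
Bo → Vic
Vic → Ivy
Vic → Cyd
Cyd → Gus
Gus → Rex
Gus → Ava
Ava → Fay
Wes → Kai
Wes → Ada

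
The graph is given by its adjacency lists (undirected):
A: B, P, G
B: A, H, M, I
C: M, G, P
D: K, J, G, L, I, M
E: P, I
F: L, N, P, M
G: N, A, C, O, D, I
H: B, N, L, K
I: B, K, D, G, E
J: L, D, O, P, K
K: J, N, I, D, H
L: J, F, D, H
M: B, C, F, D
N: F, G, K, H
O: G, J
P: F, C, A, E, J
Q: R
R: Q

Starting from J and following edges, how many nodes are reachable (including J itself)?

16

BFS from J visits: J, L, D, O, P, K, F, H, G, I, M, C, A, E, N, B
Reachable nodes: 16 of 18 total.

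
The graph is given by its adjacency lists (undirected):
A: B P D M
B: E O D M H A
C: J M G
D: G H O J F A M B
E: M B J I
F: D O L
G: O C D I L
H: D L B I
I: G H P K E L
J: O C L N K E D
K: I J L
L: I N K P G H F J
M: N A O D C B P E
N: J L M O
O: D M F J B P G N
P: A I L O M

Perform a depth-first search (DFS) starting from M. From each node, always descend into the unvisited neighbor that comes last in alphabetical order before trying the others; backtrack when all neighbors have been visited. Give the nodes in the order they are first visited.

M, P, O, N, L, K, J, E, I, H, D, G, C, F, B, A

Visit M
M → P
P → O
O → N
N → L
L → K
K → J
J → E
E → I
I → H
H → D
D → G
G → C
D → F
D → B
B → A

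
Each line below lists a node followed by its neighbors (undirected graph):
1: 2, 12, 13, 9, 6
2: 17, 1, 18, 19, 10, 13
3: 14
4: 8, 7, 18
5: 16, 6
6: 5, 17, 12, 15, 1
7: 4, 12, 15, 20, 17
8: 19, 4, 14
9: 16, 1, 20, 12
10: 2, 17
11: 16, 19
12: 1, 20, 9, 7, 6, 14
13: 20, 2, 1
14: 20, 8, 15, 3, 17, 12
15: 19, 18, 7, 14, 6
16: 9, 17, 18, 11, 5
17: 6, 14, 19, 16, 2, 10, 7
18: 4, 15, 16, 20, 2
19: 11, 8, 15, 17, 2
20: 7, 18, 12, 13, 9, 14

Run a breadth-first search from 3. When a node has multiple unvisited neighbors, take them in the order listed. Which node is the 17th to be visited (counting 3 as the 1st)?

Visit 3; enqueue 14 → queue [14]
Visit 14; enqueue 20, 8, 15, 17, 12 → queue [20, 8, 15, 17, 12]
Visit 20; enqueue 7, 18, 13, 9 → queue [8, 15, 17, 12, 7, 18, 13, 9]
Visit 8; enqueue 19, 4 → queue [15, 17, 12, 7, 18, 13, 9, 19, 4]
Visit 15; enqueue 6 → queue [17, 12, 7, 18, 13, 9, 19, 4, 6]
Visit 17; enqueue 16, 2, 10 → queue [12, 7, 18, 13, 9, 19, 4, 6, 16, 2, 10]
Visit 12; enqueue 1 → queue [7, 18, 13, 9, 19, 4, 6, 16, 2, 10, 1]
Visit 7 → queue [18, 13, 9, 19, 4, 6, 16, 2, 10, 1]
Visit 18 → queue [13, 9, 19, 4, 6, 16, 2, 10, 1]
Visit 13 → queue [9, 19, 4, 6, 16, 2, 10, 1]
Visit 9 → queue [19, 4, 6, 16, 2, 10, 1]
Visit 19; enqueue 11 → queue [4, 6, 16, 2, 10, 1, 11]
Visit 4 → queue [6, 16, 2, 10, 1, 11]
Visit 6; enqueue 5 → queue [16, 2, 10, 1, 11, 5]
Visit 16 → queue [2, 10, 1, 11, 5]
Visit 2 → queue [10, 1, 11, 5]
Visit 10 → queue [1, 11, 5]
Visit 1 → queue [11, 5]
Visit 11 → queue [5]
Visit 5 → queue []

Visit order: 3, 14, 20, 8, 15, 17, 12, 7, 18, 13, 9, 19, 4, 6, 16, 2, 10, 1, 11, 5

10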